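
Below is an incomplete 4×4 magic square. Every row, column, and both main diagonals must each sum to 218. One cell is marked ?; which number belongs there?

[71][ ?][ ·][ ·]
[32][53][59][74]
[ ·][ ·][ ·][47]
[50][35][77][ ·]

Row 4: 50 + 35 + 77 + ? = 218, so (4,4) = 56.
From column 1, 218 − (71 + 32 + 50) gives (3,1) = 65.
The remaining cell in column 4 is (1,4) = 218 − 177 = 41.
Using main diagonal: 71 + 53 + 56 + ? → (3,3) = 218 − 180 = 38.
Anti-diagonal needs 218; the known cells sum to 150, so (3,2) = 68.
Using column 2: 53 + 68 + 35 + ? → (1,2) = 218 − 156 = 62.

62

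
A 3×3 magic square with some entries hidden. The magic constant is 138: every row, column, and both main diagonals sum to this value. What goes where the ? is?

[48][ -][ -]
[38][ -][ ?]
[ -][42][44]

Row 3 must total 138; the given cells sum to 86, so (3,1) = 52.
From main diagonal, 138 − (48 + 44) gives (2,2) = 46.
Using anti-diagonal: 46 + 52 + ? → (1,3) = 138 − 98 = 40.
Row 1 must total 138; the given cells sum to 88, so (1,2) = 50.
Using row 2: 38 + 46 + ? → (2,3) = 138 − 84 = 54.

54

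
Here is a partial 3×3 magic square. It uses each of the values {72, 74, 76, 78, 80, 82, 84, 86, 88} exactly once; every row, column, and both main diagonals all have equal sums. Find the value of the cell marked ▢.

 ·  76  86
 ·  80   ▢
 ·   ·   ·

72

The 9 entries sum to 720, so each line sums to 720/3 = 240.
Using row 1: 76 + 86 + ? → (1,1) = 240 − 162 = 78.
Using column 2: 76 + 80 + ? → (3,2) = 240 − 156 = 84.
The remaining cell in main diagonal is (3,3) = 240 − 158 = 82.
Anti-diagonal must total 240; the given cells sum to 166, so (3,1) = 74.
From column 1, 240 − (78 + 74) gives (2,1) = 88.
The remaining cell in column 3 is (2,3) = 240 − 168 = 72.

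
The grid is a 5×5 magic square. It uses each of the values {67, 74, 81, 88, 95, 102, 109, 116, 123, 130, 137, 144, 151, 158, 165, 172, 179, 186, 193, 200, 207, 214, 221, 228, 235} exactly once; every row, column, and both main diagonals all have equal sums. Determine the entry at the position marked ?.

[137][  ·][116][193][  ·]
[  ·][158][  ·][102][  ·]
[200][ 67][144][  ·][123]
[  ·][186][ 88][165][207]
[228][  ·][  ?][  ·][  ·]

172

The 25 entries sum to 3775, so each line sums to 3775/5 = 755.
Row 3 must total 755; the given cells sum to 534, so (3,4) = 221.
Using row 4: 186 + 88 + 165 + 207 + ? → (4,1) = 755 − 646 = 109.
Column 1 must total 755; the given cells sum to 674, so (2,1) = 81.
Using column 4: 193 + 102 + 221 + 165 + ? → (5,4) = 755 − 681 = 74.
From main diagonal, 755 − (137 + 158 + 144 + 165) gives (5,5) = 151.
Anti-diagonal needs 755; the known cells sum to 660, so (1,5) = 95.
Using row 1: 137 + 116 + 193 + 95 + ? → (1,2) = 755 − 541 = 214.
The remaining cell in column 2 is (5,2) = 755 − 625 = 130.
Using column 5: 95 + 123 + 207 + 151 + ? → (2,5) = 755 − 576 = 179.
Row 2 must total 755; the given cells sum to 520, so (2,3) = 235.
From row 5, 755 − (228 + 130 + 74 + 151) gives (5,3) = 172.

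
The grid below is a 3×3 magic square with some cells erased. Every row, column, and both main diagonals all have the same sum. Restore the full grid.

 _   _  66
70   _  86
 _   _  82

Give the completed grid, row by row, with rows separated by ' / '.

74 94 66 / 70 78 86 / 90 62 82

Column 3 is already complete: 66 + 86 + 82 = 234, so that is the magic constant.
From row 2, 234 − (70 + 86) gives (2,2) = 78.
Main diagonal must total 234; the given cells sum to 160, so (1,1) = 74.
From anti-diagonal, 234 − (66 + 78) gives (3,1) = 90.
Row 1: 74 + 66 + ? = 234, so (1,2) = 94.
From row 3, 234 − (90 + 82) gives (3,2) = 62.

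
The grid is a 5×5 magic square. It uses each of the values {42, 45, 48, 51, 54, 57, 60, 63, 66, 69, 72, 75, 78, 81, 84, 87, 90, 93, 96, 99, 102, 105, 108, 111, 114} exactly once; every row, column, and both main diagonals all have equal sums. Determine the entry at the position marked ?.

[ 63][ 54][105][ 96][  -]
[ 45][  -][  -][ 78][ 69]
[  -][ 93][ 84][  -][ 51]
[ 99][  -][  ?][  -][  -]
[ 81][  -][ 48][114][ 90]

66

The 25 entries sum to 1950, so each line sums to 1950/5 = 390.
The remaining cell in row 1 is (1,5) = 390 − 318 = 72.
The remaining cell in row 5 is (5,2) = 390 − 333 = 57.
From column 1, 390 − (63 + 45 + 99 + 81) gives (3,1) = 102.
From column 5, 390 − (72 + 69 + 51 + 90) gives (4,5) = 108.
Anti-diagonal needs 390; the known cells sum to 315, so (4,2) = 75.
Row 3 must total 390; the given cells sum to 330, so (3,4) = 60.
Column 2 needs 390; the known cells sum to 279, so (2,2) = 111.
The remaining cell in column 4 is (4,4) = 390 − 348 = 42.
From row 2, 390 − (45 + 111 + 78 + 69) gives (2,3) = 87.
Row 4 needs 390; the known cells sum to 324, so (4,3) = 66.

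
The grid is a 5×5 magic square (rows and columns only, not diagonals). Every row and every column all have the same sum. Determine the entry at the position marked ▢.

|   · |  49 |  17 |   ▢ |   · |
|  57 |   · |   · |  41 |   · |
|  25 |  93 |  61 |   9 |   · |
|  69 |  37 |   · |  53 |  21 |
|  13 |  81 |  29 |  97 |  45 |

65

Row 5 is complete and sums to 265; that is the magic constant.
Using row 3: 25 + 93 + 61 + 9 + ? → (3,5) = 265 − 188 = 77.
Row 4: 69 + 37 + 53 + 21 + ? = 265, so (4,3) = 85.
Column 1 must total 265; the given cells sum to 164, so (1,1) = 101.
Column 2: 49 + 93 + 37 + 81 + ? = 265, so (2,2) = 5.
Column 3 must total 265; the given cells sum to 192, so (2,3) = 73.
Using column 4: 41 + 9 + 53 + 97 + ? → (1,4) = 265 − 200 = 65.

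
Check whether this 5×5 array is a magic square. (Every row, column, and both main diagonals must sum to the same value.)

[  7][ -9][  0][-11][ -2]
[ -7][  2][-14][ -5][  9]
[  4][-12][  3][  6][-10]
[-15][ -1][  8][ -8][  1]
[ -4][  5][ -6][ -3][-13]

No — row 2 sums to -15 but column 4 sums to -21.

Row 1: 7 + (-9) + 0 + (-11) + (-2) = -15.
Row 2: -7 + 2 + (-14) + (-5) + 9 = -15.
Row 3: 4 + (-12) + 3 + 6 + (-10) = -9.
Row 4: -15 + (-1) + 8 + (-8) + 1 = -15.
Row 5: -4 + 5 + (-6) + (-3) + (-13) = -21.
Column 1: 7 + (-7) + 4 + (-15) + (-4) = -15.
Column 2: -9 + 2 + (-12) + (-1) + 5 = -15.
Column 3: 0 + (-14) + 3 + 8 + (-6) = -9.
Column 4: -11 + (-5) + 6 + (-8) + (-3) = -21.
Column 5: -2 + 9 + (-10) + 1 + (-13) = -15.
Main diagonal: 7 + 2 + 3 + (-8) + (-13) = -9.
Anti-diagonal: -2 + (-5) + 3 + (-1) + (-4) = -9.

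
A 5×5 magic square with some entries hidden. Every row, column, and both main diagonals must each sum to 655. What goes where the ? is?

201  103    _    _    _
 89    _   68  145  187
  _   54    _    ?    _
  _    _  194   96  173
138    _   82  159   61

Row 2 must total 655; the given cells sum to 489, so (2,2) = 166.
Row 5 must total 655; the given cells sum to 440, so (5,2) = 215.
The remaining cell in column 2 is (4,2) = 655 − 538 = 117.
Main diagonal: 201 + 166 + 96 + 61 + ? = 655, so (3,3) = 131.
Anti-diagonal must total 655; the given cells sum to 531, so (1,5) = 124.
The remaining cell in row 4 is (4,1) = 655 − 580 = 75.
The remaining cell in column 1 is (3,1) = 655 − 503 = 152.
Column 3 must total 655; the given cells sum to 475, so (1,3) = 180.
The remaining cell in column 5 is (3,5) = 655 − 545 = 110.
Row 1 must total 655; the given cells sum to 608, so (1,4) = 47.
Row 3: 152 + 54 + 131 + 110 + ? = 655, so (3,4) = 208.

208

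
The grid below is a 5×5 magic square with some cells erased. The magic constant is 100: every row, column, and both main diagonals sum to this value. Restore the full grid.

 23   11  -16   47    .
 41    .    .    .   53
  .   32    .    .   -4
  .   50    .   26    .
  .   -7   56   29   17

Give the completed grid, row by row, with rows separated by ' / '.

Row 1 needs 100; the known cells sum to 65, so (1,5) = 35.
From row 5, 100 − (-7 + 56 + 29 + 17) gives (5,1) = 5.
Using column 2: 11 + 32 + 50 + (-7) + ? → (2,2) = 100 − 86 = 14.
The remaining cell in column 5 is (4,5) = 100 − 101 = -1.
The remaining cell in main diagonal is (3,3) = 100 − 80 = 20.
Anti-diagonal must total 100; the given cells sum to 110, so (2,4) = -10.
From row 2, 100 − (41 + 14 + (-10) + 53) gives (2,3) = 2.
The remaining cell in column 3 is (4,3) = 100 − 62 = 38.
Column 4 needs 100; the known cells sum to 92, so (3,4) = 8.
The remaining cell in row 3 is (3,1) = 100 − 56 = 44.
Using row 4: 50 + 38 + 26 + (-1) + ? → (4,1) = 100 − 113 = -13.

23 11 -16 47 35 / 41 14 2 -10 53 / 44 32 20 8 -4 / -13 50 38 26 -1 / 5 -7 56 29 17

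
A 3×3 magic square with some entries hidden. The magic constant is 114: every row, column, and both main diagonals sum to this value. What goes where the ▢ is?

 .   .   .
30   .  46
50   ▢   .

22

Row 2 must total 114; the given cells sum to 76, so (2,2) = 38.
Column 1 needs 114; the known cells sum to 80, so (1,1) = 34.
Main diagonal needs 114; the known cells sum to 72, so (3,3) = 42.
Anti-diagonal must total 114; the given cells sum to 88, so (1,3) = 26.
Row 1: 34 + 26 + ? = 114, so (1,2) = 54.
The remaining cell in row 3 is (3,2) = 114 − 92 = 22.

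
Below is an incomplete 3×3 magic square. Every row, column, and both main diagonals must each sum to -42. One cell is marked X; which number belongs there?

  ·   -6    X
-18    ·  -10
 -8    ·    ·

The remaining cell in row 2 is (2,2) = -42 − (-28) = -14.
Column 1: -18 + (-8) + ? = -42, so (1,1) = -16.
Column 2 needs -42; the known cells sum to -20, so (3,2) = -22.
Main diagonal must total -42; the given cells sum to -30, so (3,3) = -12.
Anti-diagonal must total -42; the given cells sum to -22, so (1,3) = -20.

-20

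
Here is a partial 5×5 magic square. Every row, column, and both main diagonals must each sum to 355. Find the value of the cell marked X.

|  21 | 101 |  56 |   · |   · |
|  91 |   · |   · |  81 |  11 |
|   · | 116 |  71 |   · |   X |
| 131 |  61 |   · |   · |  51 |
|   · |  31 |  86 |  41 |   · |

106

Column 2 needs 355; the known cells sum to 309, so (2,2) = 46.
Using row 2: 91 + 46 + 81 + 11 + ? → (2,3) = 355 − 229 = 126.
Using column 3: 56 + 126 + 71 + 86 + ? → (4,3) = 355 − 339 = 16.
Using row 4: 131 + 61 + 16 + 51 + ? → (4,4) = 355 − 259 = 96.
From main diagonal, 355 − (21 + 46 + 71 + 96) gives (5,5) = 121.
Using row 5: 31 + 86 + 41 + 121 + ? → (5,1) = 355 − 279 = 76.
Column 1 needs 355; the known cells sum to 319, so (3,1) = 36.
From anti-diagonal, 355 − (81 + 71 + 61 + 76) gives (1,5) = 66.
Row 1 needs 355; the known cells sum to 244, so (1,4) = 111.
Column 4: 111 + 81 + 96 + 41 + ? = 355, so (3,4) = 26.
Column 5: 66 + 11 + 51 + 121 + ? = 355, so (3,5) = 106.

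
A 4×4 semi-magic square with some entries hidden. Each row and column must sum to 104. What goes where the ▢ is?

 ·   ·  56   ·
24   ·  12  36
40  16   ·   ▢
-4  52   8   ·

The remaining cell in row 2 is (2,2) = 104 − 72 = 32.
Row 4: -4 + 52 + 8 + ? = 104, so (4,4) = 48.
Column 1 must total 104; the given cells sum to 60, so (1,1) = 44.
From column 2, 104 − (32 + 16 + 52) gives (1,2) = 4.
Column 3 must total 104; the given cells sum to 76, so (3,3) = 28.
Using row 1: 44 + 4 + 56 + ? → (1,4) = 104 − 104 = 0.
From row 3, 104 − (40 + 16 + 28) gives (3,4) = 20.

20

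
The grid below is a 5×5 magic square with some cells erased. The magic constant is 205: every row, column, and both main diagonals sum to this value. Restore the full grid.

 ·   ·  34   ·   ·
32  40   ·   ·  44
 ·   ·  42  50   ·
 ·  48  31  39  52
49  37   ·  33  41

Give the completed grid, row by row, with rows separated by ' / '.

43 51 34 47 30 / 32 40 53 36 44 / 46 29 42 50 38 / 35 48 31 39 52 / 49 37 45 33 41

The remaining cell in row 4 is (4,1) = 205 − 170 = 35.
From row 5, 205 − (49 + 37 + 33 + 41) gives (5,3) = 45.
The remaining cell in column 3 is (2,3) = 205 − 152 = 53.
Main diagonal needs 205; the known cells sum to 162, so (1,1) = 43.
Using row 2: 32 + 40 + 53 + 44 + ? → (2,4) = 205 − 169 = 36.
From column 1, 205 − (43 + 32 + 35 + 49) gives (3,1) = 46.
Column 4 needs 205; the known cells sum to 158, so (1,4) = 47.
Anti-diagonal: 36 + 42 + 48 + 49 + ? = 205, so (1,5) = 30.
Row 1 needs 205; the known cells sum to 154, so (1,2) = 51.
Column 2 needs 205; the known cells sum to 176, so (3,2) = 29.
Column 5 must total 205; the given cells sum to 167, so (3,5) = 38.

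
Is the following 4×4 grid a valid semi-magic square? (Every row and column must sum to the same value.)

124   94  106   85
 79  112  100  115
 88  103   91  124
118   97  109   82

No — column 3 sums to 406 but row 1 sums to 409.

Row 1: 124 + 94 + 106 + 85 = 409.
Row 2: 79 + 112 + 100 + 115 = 406.
Row 3: 88 + 103 + 91 + 124 = 406.
Row 4: 118 + 97 + 109 + 82 = 406.
Column 1: 124 + 79 + 88 + 118 = 409.
Column 2: 94 + 112 + 103 + 97 = 406.
Column 3: 106 + 100 + 91 + 109 = 406.
Column 4: 85 + 115 + 124 + 82 = 406.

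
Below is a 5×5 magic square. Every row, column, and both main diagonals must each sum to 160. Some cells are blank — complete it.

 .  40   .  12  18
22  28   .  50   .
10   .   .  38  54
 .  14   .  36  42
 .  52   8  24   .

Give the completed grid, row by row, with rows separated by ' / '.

34 40 56 12 18 / 22 28 44 50 16 / 10 26 32 38 54 / 48 14 20 36 42 / 46 52 8 24 30

From column 2, 160 − (40 + 28 + 14 + 52) gives (3,2) = 26.
Row 3 needs 160; the known cells sum to 128, so (3,3) = 32.
Anti-diagonal: 18 + 50 + 32 + 14 + ? = 160, so (5,1) = 46.
Row 5 needs 160; the known cells sum to 130, so (5,5) = 30.
Column 5 must total 160; the given cells sum to 144, so (2,5) = 16.
Main diagonal needs 160; the known cells sum to 126, so (1,1) = 34.
Using row 1: 34 + 40 + 12 + 18 + ? → (1,3) = 160 − 104 = 56.
Row 2: 22 + 28 + 50 + 16 + ? = 160, so (2,3) = 44.
Column 1: 34 + 22 + 10 + 46 + ? = 160, so (4,1) = 48.
Column 3: 56 + 44 + 32 + 8 + ? = 160, so (4,3) = 20.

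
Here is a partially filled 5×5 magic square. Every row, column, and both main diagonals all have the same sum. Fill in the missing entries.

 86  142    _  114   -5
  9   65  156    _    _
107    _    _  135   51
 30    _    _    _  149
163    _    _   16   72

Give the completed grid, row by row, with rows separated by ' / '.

86 142 58 114 -5 / 9 65 156 37 128 / 107 23 79 135 51 / 30 121 2 93 149 / 163 44 100 16 72

Column 1 is already complete: 86 + 9 + 107 + 30 + 163 = 395, so that is the magic constant.
The remaining cell in row 1 is (1,3) = 395 − 337 = 58.
From column 5, 395 − (-5 + 51 + 149 + 72) gives (2,5) = 128.
Row 2 must total 395; the given cells sum to 358, so (2,4) = 37.
From column 4, 395 − (114 + 37 + 135 + 16) gives (4,4) = 93.
Main diagonal needs 395; the known cells sum to 316, so (3,3) = 79.
Using anti-diagonal: -5 + 37 + 79 + 163 + ? → (4,2) = 395 − 274 = 121.
Using row 3: 107 + 79 + 135 + 51 + ? → (3,2) = 395 − 372 = 23.
Row 4: 30 + 121 + 93 + 149 + ? = 395, so (4,3) = 2.
From column 2, 395 − (142 + 65 + 23 + 121) gives (5,2) = 44.
Column 3: 58 + 156 + 79 + 2 + ? = 395, so (5,3) = 100.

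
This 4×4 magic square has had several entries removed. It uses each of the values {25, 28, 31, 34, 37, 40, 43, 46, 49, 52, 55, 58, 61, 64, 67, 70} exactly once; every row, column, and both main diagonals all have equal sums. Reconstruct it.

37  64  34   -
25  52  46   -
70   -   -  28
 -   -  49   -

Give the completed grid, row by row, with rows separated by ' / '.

The 16 entries sum to 760, so each line sums to 760/4 = 190.
From row 1, 190 − (37 + 64 + 34) gives (1,4) = 55.
The remaining cell in row 2 is (2,4) = 190 − 123 = 67.
The remaining cell in column 1 is (4,1) = 190 − 132 = 58.
Column 3: 34 + 46 + 49 + ? = 190, so (3,3) = 61.
Column 4: 55 + 67 + 28 + ? = 190, so (4,4) = 40.
Using anti-diagonal: 55 + 46 + 58 + ? → (3,2) = 190 − 159 = 31.
The remaining cell in row 4 is (4,2) = 190 − 147 = 43.

37 64 34 55 / 25 52 46 67 / 70 31 61 28 / 58 43 49 40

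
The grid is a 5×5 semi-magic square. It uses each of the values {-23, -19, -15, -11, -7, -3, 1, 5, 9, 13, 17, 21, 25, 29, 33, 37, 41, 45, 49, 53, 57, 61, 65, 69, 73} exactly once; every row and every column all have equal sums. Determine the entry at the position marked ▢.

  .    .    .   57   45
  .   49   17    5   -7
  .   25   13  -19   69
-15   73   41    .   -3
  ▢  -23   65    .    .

9

The 25 entries sum to 625, so each line sums to 625/5 = 125.
Row 2 needs 125; the known cells sum to 64, so (2,1) = 61.
From row 3, 125 − (25 + 13 + (-19) + 69) gives (3,1) = 37.
The remaining cell in row 4 is (4,4) = 125 − 96 = 29.
From column 2, 125 − (49 + 25 + 73 + (-23)) gives (1,2) = 1.
Using column 3: 17 + 13 + 41 + 65 + ? → (1,3) = 125 − 136 = -11.
Using column 4: 57 + 5 + (-19) + 29 + ? → (5,4) = 125 − 72 = 53.
From column 5, 125 − (45 + (-7) + 69 + (-3)) gives (5,5) = 21.
Using row 1: 1 + (-11) + 57 + 45 + ? → (1,1) = 125 − 92 = 33.
Row 5: -23 + 65 + 53 + 21 + ? = 125, so (5,1) = 9.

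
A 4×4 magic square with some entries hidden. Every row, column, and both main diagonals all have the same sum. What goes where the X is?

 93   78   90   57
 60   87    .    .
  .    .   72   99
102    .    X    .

81

Row 1 is complete and sums to 318; that is the magic constant.
Column 1: 93 + 60 + 102 + ? = 318, so (3,1) = 63.
The remaining cell in main diagonal is (4,4) = 318 − 252 = 66.
The remaining cell in row 3 is (3,2) = 318 − 234 = 84.
Column 2: 78 + 87 + 84 + ? = 318, so (4,2) = 69.
Using column 4: 57 + 99 + 66 + ? → (2,4) = 318 − 222 = 96.
Anti-diagonal needs 318; the known cells sum to 243, so (2,3) = 75.
From row 4, 318 − (102 + 69 + 66) gives (4,3) = 81.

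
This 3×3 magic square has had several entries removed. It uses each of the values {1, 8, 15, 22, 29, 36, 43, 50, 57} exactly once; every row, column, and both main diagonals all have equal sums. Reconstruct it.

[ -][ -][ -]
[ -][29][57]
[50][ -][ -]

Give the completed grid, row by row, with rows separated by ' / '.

36 43 8 / 1 29 57 / 50 15 22

The 9 entries sum to 261, so each line sums to 261/3 = 87.
Row 2: 29 + 57 + ? = 87, so (2,1) = 1.
From column 1, 87 − (1 + 50) gives (1,1) = 36.
Using main diagonal: 36 + 29 + ? → (3,3) = 87 − 65 = 22.
Anti-diagonal needs 87; the known cells sum to 79, so (1,3) = 8.
The remaining cell in row 1 is (1,2) = 87 − 44 = 43.
Using row 3: 50 + 22 + ? → (3,2) = 87 − 72 = 15.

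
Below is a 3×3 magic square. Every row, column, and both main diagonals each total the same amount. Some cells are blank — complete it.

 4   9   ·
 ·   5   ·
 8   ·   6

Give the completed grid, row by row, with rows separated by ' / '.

Main diagonal is already complete: 4 + 5 + 6 = 15, so that is the magic constant.
Row 1: 4 + 9 + ? = 15, so (1,3) = 2.
From row 3, 15 − (8 + 6) gives (3,2) = 1.
Column 1: 4 + 8 + ? = 15, so (2,1) = 3.
The remaining cell in column 3 is (2,3) = 15 − 8 = 7.

4 9 2 / 3 5 7 / 8 1 6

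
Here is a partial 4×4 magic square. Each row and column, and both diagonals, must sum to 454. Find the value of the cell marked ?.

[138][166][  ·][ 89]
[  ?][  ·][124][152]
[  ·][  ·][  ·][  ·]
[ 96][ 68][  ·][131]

Using row 1: 138 + 166 + 89 + ? → (1,3) = 454 − 393 = 61.
Row 4 must total 454; the given cells sum to 295, so (4,3) = 159.
Using column 3: 61 + 124 + 159 + ? → (3,3) = 454 − 344 = 110.
Using column 4: 89 + 152 + 131 + ? → (3,4) = 454 − 372 = 82.
Main diagonal needs 454; the known cells sum to 379, so (2,2) = 75.
Anti-diagonal: 89 + 124 + 96 + ? = 454, so (3,2) = 145.
From row 2, 454 − (75 + 124 + 152) gives (2,1) = 103.

103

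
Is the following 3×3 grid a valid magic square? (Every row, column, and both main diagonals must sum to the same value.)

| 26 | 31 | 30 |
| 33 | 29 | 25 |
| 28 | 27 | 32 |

Yes

Row 1: 26 + 31 + 30 = 87.
Row 2: 33 + 29 + 25 = 87.
Row 3: 28 + 27 + 32 = 87.
Column 1: 26 + 33 + 28 = 87.
Column 2: 31 + 29 + 27 = 87.
Column 3: 30 + 25 + 32 = 87.
Main diagonal: 26 + 29 + 32 = 87.
Anti-diagonal: 30 + 29 + 28 = 87.
All lines sum to 87.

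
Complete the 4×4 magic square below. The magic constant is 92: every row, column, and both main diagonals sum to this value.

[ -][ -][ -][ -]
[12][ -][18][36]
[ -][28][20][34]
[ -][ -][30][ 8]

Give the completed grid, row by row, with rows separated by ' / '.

From row 2, 92 − (12 + 18 + 36) gives (2,2) = 26.
From row 3, 92 − (28 + 20 + 34) gives (3,1) = 10.
Column 3: 18 + 20 + 30 + ? = 92, so (1,3) = 24.
Using column 4: 36 + 34 + 8 + ? → (1,4) = 92 − 78 = 14.
Using main diagonal: 26 + 20 + 8 + ? → (1,1) = 92 − 54 = 38.
Anti-diagonal needs 92; the known cells sum to 60, so (4,1) = 32.
Using row 1: 38 + 24 + 14 + ? → (1,2) = 92 − 76 = 16.
From row 4, 92 − (32 + 30 + 8) gives (4,2) = 22.

38 16 24 14 / 12 26 18 36 / 10 28 20 34 / 32 22 30 8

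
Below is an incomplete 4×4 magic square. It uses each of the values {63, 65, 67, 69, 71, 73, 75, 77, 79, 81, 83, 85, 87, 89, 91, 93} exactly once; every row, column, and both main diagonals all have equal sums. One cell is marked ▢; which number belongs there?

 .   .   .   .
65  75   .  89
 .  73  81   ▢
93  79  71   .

The 16 entries sum to 1248, so each line sums to 1248/4 = 312.
Row 2 needs 312; the known cells sum to 229, so (2,3) = 83.
From row 4, 312 − (93 + 79 + 71) gives (4,4) = 69.
From column 2, 312 − (75 + 73 + 79) gives (1,2) = 85.
Using column 3: 83 + 81 + 71 + ? → (1,3) = 312 − 235 = 77.
Main diagonal must total 312; the given cells sum to 225, so (1,1) = 87.
Anti-diagonal: 83 + 73 + 93 + ? = 312, so (1,4) = 63.
Using column 1: 87 + 65 + 93 + ? → (3,1) = 312 − 245 = 67.
Using column 4: 63 + 89 + 69 + ? → (3,4) = 312 − 221 = 91.

91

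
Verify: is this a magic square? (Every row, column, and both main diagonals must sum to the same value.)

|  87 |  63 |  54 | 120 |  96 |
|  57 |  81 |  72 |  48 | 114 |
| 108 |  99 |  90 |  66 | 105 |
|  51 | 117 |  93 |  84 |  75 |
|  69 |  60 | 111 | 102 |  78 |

No — main diagonal sums to 420 but column 1 sums to 372.

Row 1: 87 + 63 + 54 + 120 + 96 = 420.
Row 2: 57 + 81 + 72 + 48 + 114 = 372.
Row 3: 108 + 99 + 90 + 66 + 105 = 468.
Row 4: 51 + 117 + 93 + 84 + 75 = 420.
Row 5: 69 + 60 + 111 + 102 + 78 = 420.
Column 1: 87 + 57 + 108 + 51 + 69 = 372.
Column 2: 63 + 81 + 99 + 117 + 60 = 420.
Column 3: 54 + 72 + 90 + 93 + 111 = 420.
Column 4: 120 + 48 + 66 + 84 + 102 = 420.
Column 5: 96 + 114 + 105 + 75 + 78 = 468.
Main diagonal: 87 + 81 + 90 + 84 + 78 = 420.
Anti-diagonal: 96 + 48 + 90 + 117 + 69 = 420.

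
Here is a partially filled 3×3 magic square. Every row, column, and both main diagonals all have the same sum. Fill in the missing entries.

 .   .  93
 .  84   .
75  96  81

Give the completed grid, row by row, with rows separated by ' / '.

87 72 93 / 90 84 78 / 75 96 81

Row 3 is already complete: 75 + 96 + 81 = 252, so that is the magic constant.
From column 2, 252 − (84 + 96) gives (1,2) = 72.
Column 3 needs 252; the known cells sum to 174, so (2,3) = 78.
From main diagonal, 252 − (84 + 81) gives (1,1) = 87.
From row 2, 252 − (84 + 78) gives (2,1) = 90.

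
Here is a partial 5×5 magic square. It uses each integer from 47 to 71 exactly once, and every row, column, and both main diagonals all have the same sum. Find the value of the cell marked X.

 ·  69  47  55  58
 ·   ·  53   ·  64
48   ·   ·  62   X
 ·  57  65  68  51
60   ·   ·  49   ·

The entries are 47 through 71, which sum to 1475, so each line sums to 1475/5 = 295.
Row 1 needs 295; the known cells sum to 229, so (1,1) = 66.
Row 4 needs 295; the known cells sum to 241, so (4,1) = 54.
From column 1, 295 − (66 + 48 + 54 + 60) gives (2,1) = 67.
Column 4 must total 295; the given cells sum to 234, so (2,4) = 61.
Anti-diagonal must total 295; the given cells sum to 236, so (3,3) = 59.
Row 2 needs 295; the known cells sum to 245, so (2,2) = 50.
Column 3: 47 + 53 + 59 + 65 + ? = 295, so (5,3) = 71.
Using main diagonal: 66 + 50 + 59 + 68 + ? → (5,5) = 295 − 243 = 52.
The remaining cell in row 5 is (5,2) = 295 − 232 = 63.
Column 2 needs 295; the known cells sum to 239, so (3,2) = 56.
Column 5 must total 295; the given cells sum to 225, so (3,5) = 70.

70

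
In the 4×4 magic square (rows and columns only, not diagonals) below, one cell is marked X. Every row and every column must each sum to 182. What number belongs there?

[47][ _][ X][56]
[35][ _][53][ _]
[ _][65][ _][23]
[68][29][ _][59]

41

Using row 4: 68 + 29 + 59 + ? → (4,3) = 182 − 156 = 26.
Using column 1: 47 + 35 + 68 + ? → (3,1) = 182 − 150 = 32.
From column 4, 182 − (56 + 23 + 59) gives (2,4) = 44.
The remaining cell in row 2 is (2,2) = 182 − 132 = 50.
Row 3 needs 182; the known cells sum to 120, so (3,3) = 62.
The remaining cell in column 2 is (1,2) = 182 − 144 = 38.
Column 3 must total 182; the given cells sum to 141, so (1,3) = 41.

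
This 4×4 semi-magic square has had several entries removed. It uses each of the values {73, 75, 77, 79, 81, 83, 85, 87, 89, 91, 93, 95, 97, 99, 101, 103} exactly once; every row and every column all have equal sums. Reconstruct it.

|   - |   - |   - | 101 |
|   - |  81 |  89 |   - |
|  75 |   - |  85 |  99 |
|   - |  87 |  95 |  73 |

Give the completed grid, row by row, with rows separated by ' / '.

The 16 entries sum to 1408, so each line sums to 1408/4 = 352.
Row 3: 75 + 85 + 99 + ? = 352, so (3,2) = 93.
Row 4 needs 352; the known cells sum to 255, so (4,1) = 97.
Column 2 must total 352; the given cells sum to 261, so (1,2) = 91.
From column 3, 352 − (89 + 85 + 95) gives (1,3) = 83.
Column 4: 101 + 99 + 73 + ? = 352, so (2,4) = 79.
Row 1: 91 + 83 + 101 + ? = 352, so (1,1) = 77.
Using row 2: 81 + 89 + 79 + ? → (2,1) = 352 − 249 = 103.

77 91 83 101 / 103 81 89 79 / 75 93 85 99 / 97 87 95 73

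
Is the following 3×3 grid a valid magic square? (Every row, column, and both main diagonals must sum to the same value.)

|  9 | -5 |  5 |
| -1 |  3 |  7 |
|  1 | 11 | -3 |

Yes

Row 1: 9 + (-5) + 5 = 9.
Row 2: -1 + 3 + 7 = 9.
Row 3: 1 + 11 + (-3) = 9.
Column 1: 9 + (-1) + 1 = 9.
Column 2: -5 + 3 + 11 = 9.
Column 3: 5 + 7 + (-3) = 9.
Main diagonal: 9 + 3 + (-3) = 9.
Anti-diagonal: 5 + 3 + 1 = 9.
All lines sum to 9.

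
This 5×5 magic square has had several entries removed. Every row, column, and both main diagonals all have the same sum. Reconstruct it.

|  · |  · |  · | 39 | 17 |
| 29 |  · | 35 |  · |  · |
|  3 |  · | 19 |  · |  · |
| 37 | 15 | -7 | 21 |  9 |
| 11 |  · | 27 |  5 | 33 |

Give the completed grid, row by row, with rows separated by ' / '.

Row 4 is already complete: 37 + 15 + -7 + 21 + 9 = 75, so that is the magic constant.
Row 5: 11 + 27 + 5 + 33 + ? = 75, so (5,2) = -1.
Column 1: 29 + 3 + 37 + 11 + ? = 75, so (1,1) = -5.
The remaining cell in column 3 is (1,3) = 75 − 74 = 1.
Using main diagonal: -5 + 19 + 21 + 33 + ? → (2,2) = 75 − 68 = 7.
Using anti-diagonal: 17 + 19 + 15 + 11 + ? → (2,4) = 75 − 62 = 13.
Row 1: -5 + 1 + 39 + 17 + ? = 75, so (1,2) = 23.
From row 2, 75 − (29 + 7 + 35 + 13) gives (2,5) = -9.
Column 2: 23 + 7 + 15 + (-1) + ? = 75, so (3,2) = 31.
Column 4 must total 75; the given cells sum to 78, so (3,4) = -3.
The remaining cell in column 5 is (3,5) = 75 − 50 = 25.

-5 23 1 39 17 / 29 7 35 13 -9 / 3 31 19 -3 25 / 37 15 -7 21 9 / 11 -1 27 5 33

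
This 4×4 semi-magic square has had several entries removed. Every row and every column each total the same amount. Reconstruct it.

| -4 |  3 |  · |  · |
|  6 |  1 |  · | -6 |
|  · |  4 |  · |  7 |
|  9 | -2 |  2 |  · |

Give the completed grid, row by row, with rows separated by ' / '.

-4 3 -1 8 / 6 1 5 -6 / -5 4 0 7 / 9 -2 2 -3

Column 2 is already complete: 3 + 1 + 4 + -2 = 6, so that is the magic constant.
From row 2, 6 − (6 + 1 + (-6)) gives (2,3) = 5.
Using row 4: 9 + (-2) + 2 + ? → (4,4) = 6 − 9 = -3.
Column 1 must total 6; the given cells sum to 11, so (3,1) = -5.
Column 4 must total 6; the given cells sum to -2, so (1,4) = 8.
Row 1: -4 + 3 + 8 + ? = 6, so (1,3) = -1.
Using row 3: -5 + 4 + 7 + ? → (3,3) = 6 − 6 = 0.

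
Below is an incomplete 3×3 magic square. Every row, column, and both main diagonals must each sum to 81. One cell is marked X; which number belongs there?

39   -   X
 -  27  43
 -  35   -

Using row 2: 27 + 43 + ? → (2,1) = 81 − 70 = 11.
Column 1: 39 + 11 + ? = 81, so (3,1) = 31.
Column 2 needs 81; the known cells sum to 62, so (1,2) = 19.
Main diagonal must total 81; the given cells sum to 66, so (3,3) = 15.
Anti-diagonal needs 81; the known cells sum to 58, so (1,3) = 23.

23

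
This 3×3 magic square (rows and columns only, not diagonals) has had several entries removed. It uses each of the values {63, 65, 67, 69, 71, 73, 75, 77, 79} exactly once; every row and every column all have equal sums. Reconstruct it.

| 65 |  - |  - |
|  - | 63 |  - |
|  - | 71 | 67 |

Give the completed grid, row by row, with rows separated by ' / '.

The 9 entries sum to 639, so each line sums to 639/3 = 213.
The remaining cell in row 3 is (3,1) = 213 − 138 = 75.
From column 1, 213 − (65 + 75) gives (2,1) = 73.
From column 2, 213 − (63 + 71) gives (1,2) = 79.
From row 1, 213 − (65 + 79) gives (1,3) = 69.
Row 2 must total 213; the given cells sum to 136, so (2,3) = 77.

65 79 69 / 73 63 77 / 75 71 67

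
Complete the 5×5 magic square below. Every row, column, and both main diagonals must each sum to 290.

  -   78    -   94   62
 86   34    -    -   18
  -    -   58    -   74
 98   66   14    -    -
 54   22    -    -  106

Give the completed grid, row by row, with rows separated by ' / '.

10 78 46 94 62 / 86 34 102 50 18 / 42 90 58 26 74 / 98 66 14 82 30 / 54 22 70 38 106

The remaining cell in column 2 is (3,2) = 290 − 200 = 90.
The remaining cell in column 5 is (4,5) = 290 − 260 = 30.
From anti-diagonal, 290 − (62 + 58 + 66 + 54) gives (2,4) = 50.
Row 2 needs 290; the known cells sum to 188, so (2,3) = 102.
Row 4 needs 290; the known cells sum to 208, so (4,4) = 82.
Main diagonal: 34 + 58 + 82 + 106 + ? = 290, so (1,1) = 10.
Using row 1: 10 + 78 + 94 + 62 + ? → (1,3) = 290 − 244 = 46.
From column 1, 290 − (10 + 86 + 98 + 54) gives (3,1) = 42.
From column 3, 290 − (46 + 102 + 58 + 14) gives (5,3) = 70.
Using row 3: 42 + 90 + 58 + 74 + ? → (3,4) = 290 − 264 = 26.
Row 5 must total 290; the given cells sum to 252, so (5,4) = 38.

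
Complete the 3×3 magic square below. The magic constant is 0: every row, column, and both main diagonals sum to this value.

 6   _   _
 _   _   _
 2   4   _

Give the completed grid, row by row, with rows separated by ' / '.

Row 3 must total 0; the given cells sum to 6, so (3,3) = -6.
Column 1: 6 + 2 + ? = 0, so (2,1) = -8.
Using main diagonal: 6 + (-6) + ? → (2,2) = 0 − 0 = 0.
Anti-diagonal must total 0; the given cells sum to 2, so (1,3) = -2.
The remaining cell in row 1 is (1,2) = 0 − 4 = -4.
The remaining cell in row 2 is (2,3) = 0 − (-8) = 8.

6 -4 -2 / -8 0 8 / 2 4 -6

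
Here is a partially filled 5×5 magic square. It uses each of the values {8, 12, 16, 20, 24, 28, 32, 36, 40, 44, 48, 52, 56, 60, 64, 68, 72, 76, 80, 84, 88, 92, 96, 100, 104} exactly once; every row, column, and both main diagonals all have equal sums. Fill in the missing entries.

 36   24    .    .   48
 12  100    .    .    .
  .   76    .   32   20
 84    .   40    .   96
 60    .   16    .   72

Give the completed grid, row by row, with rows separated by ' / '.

The 25 entries sum to 1400, so each line sums to 1400/5 = 280.
Using column 1: 36 + 12 + 84 + 60 + ? → (3,1) = 280 − 192 = 88.
From column 5, 280 − (48 + 20 + 96 + 72) gives (2,5) = 44.
Row 3: 88 + 76 + 32 + 20 + ? = 280, so (3,3) = 64.
The remaining cell in main diagonal is (4,4) = 280 − 272 = 8.
Row 4 must total 280; the given cells sum to 228, so (4,2) = 52.
Using column 2: 24 + 100 + 76 + 52 + ? → (5,2) = 280 − 252 = 28.
From anti-diagonal, 280 − (48 + 64 + 52 + 60) gives (2,4) = 56.
Row 2 must total 280; the given cells sum to 212, so (2,3) = 68.
Row 5 needs 280; the known cells sum to 176, so (5,4) = 104.
From column 3, 280 − (68 + 64 + 40 + 16) gives (1,3) = 92.
From column 4, 280 − (56 + 32 + 8 + 104) gives (1,4) = 80.

36 24 92 80 48 / 12 100 68 56 44 / 88 76 64 32 20 / 84 52 40 8 96 / 60 28 16 104 72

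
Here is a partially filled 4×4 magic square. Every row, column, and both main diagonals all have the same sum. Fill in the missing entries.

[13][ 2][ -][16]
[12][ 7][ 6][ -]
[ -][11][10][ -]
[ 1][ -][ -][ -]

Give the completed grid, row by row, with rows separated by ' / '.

13 2 3 16 / 12 7 6 9 / 8 11 10 5 / 1 14 15 4

Anti-diagonal is already complete: 16 + 6 + 11 + 1 = 34, so that is the magic constant.
The remaining cell in row 1 is (1,3) = 34 − 31 = 3.
From row 2, 34 − (12 + 7 + 6) gives (2,4) = 9.
Using column 1: 13 + 12 + 1 + ? → (3,1) = 34 − 26 = 8.
Column 2 needs 34; the known cells sum to 20, so (4,2) = 14.
Column 3: 3 + 6 + 10 + ? = 34, so (4,3) = 15.
From main diagonal, 34 − (13 + 7 + 10) gives (4,4) = 4.
Using row 3: 8 + 11 + 10 + ? → (3,4) = 34 − 29 = 5.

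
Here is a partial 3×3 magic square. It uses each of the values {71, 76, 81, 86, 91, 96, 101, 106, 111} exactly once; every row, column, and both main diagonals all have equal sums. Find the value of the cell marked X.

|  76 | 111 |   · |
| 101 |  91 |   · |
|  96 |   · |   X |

The 9 entries sum to 819, so each line sums to 819/3 = 273.
From row 1, 273 − (76 + 111) gives (1,3) = 86.
Row 2: 101 + 91 + ? = 273, so (2,3) = 81.
Column 2 needs 273; the known cells sum to 202, so (3,2) = 71.
Column 3 needs 273; the known cells sum to 167, so (3,3) = 106.

106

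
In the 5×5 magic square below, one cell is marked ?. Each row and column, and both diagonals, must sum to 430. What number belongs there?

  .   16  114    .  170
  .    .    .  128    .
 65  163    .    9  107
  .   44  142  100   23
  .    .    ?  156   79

Row 3: 65 + 163 + 9 + 107 + ? = 430, so (3,3) = 86.
Row 4: 44 + 142 + 100 + 23 + ? = 430, so (4,1) = 121.
From column 4, 430 − (128 + 9 + 100 + 156) gives (1,4) = 37.
Column 5 must total 430; the given cells sum to 379, so (2,5) = 51.
Anti-diagonal needs 430; the known cells sum to 428, so (5,1) = 2.
Row 1 needs 430; the known cells sum to 337, so (1,1) = 93.
The remaining cell in column 1 is (2,1) = 430 − 281 = 149.
Using main diagonal: 93 + 86 + 100 + 79 + ? → (2,2) = 430 − 358 = 72.
Row 2 must total 430; the given cells sum to 400, so (2,3) = 30.
Column 2: 16 + 72 + 163 + 44 + ? = 430, so (5,2) = 135.
Using column 3: 114 + 30 + 86 + 142 + ? → (5,3) = 430 − 372 = 58.

58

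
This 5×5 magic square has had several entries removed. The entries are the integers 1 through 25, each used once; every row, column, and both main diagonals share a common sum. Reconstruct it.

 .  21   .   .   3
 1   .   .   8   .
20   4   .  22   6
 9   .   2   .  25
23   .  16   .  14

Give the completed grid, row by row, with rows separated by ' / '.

12 21 10 19 3 / 1 15 24 8 17 / 20 4 13 22 6 / 9 18 2 11 25 / 23 7 16 5 14

The entries are 1 through 25, which sum to 325, so each line sums to 325/5 = 65.
Row 3 must total 65; the given cells sum to 52, so (3,3) = 13.
Using column 1: 1 + 20 + 9 + 23 + ? → (1,1) = 65 − 53 = 12.
The remaining cell in column 5 is (2,5) = 65 − 48 = 17.
From anti-diagonal, 65 − (3 + 8 + 13 + 23) gives (4,2) = 18.
Row 4: 9 + 18 + 2 + 25 + ? = 65, so (4,4) = 11.
From main diagonal, 65 − (12 + 13 + 11 + 14) gives (2,2) = 15.
Row 2: 1 + 15 + 8 + 17 + ? = 65, so (2,3) = 24.
The remaining cell in column 2 is (5,2) = 65 − 58 = 7.
Column 3 must total 65; the given cells sum to 55, so (1,3) = 10.
Using row 1: 12 + 21 + 10 + 3 + ? → (1,4) = 65 − 46 = 19.
Row 5 must total 65; the given cells sum to 60, so (5,4) = 5.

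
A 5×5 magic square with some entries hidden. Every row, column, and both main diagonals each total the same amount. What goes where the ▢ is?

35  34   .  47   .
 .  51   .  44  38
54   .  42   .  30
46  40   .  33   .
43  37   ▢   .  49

Main diagonal is complete and sums to 210; that is the magic constant.
The remaining cell in column 1 is (2,1) = 210 − 178 = 32.
From column 2, 210 − (34 + 51 + 40 + 37) gives (3,2) = 48.
Anti-diagonal: 44 + 42 + 40 + 43 + ? = 210, so (1,5) = 41.
Row 1 must total 210; the given cells sum to 157, so (1,3) = 53.
From row 2, 210 − (32 + 51 + 44 + 38) gives (2,3) = 45.
Row 3: 54 + 48 + 42 + 30 + ? = 210, so (3,4) = 36.
The remaining cell in column 4 is (5,4) = 210 − 160 = 50.
Column 5 needs 210; the known cells sum to 158, so (4,5) = 52.
The remaining cell in row 4 is (4,3) = 210 − 171 = 39.
Row 5 needs 210; the known cells sum to 179, so (5,3) = 31.

31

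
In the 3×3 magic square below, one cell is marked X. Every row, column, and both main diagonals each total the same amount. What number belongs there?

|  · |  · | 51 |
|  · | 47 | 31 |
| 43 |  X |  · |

Anti-diagonal is complete and sums to 141; that is the magic constant.
Row 2 needs 141; the known cells sum to 78, so (2,1) = 63.
Column 1 needs 141; the known cells sum to 106, so (1,1) = 35.
Using column 3: 51 + 31 + ? → (3,3) = 141 − 82 = 59.
From row 1, 141 − (35 + 51) gives (1,2) = 55.
Row 3 must total 141; the given cells sum to 102, so (3,2) = 39.

39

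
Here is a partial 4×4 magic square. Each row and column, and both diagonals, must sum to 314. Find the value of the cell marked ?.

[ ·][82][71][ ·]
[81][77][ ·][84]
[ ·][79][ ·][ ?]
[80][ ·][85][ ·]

74

Row 2 must total 314; the given cells sum to 242, so (2,3) = 72.
Using column 2: 82 + 77 + 79 + ? → (4,2) = 314 − 238 = 76.
From column 3, 314 − (71 + 72 + 85) gives (3,3) = 86.
Using anti-diagonal: 72 + 79 + 80 + ? → (1,4) = 314 − 231 = 83.
From row 1, 314 − (82 + 71 + 83) gives (1,1) = 78.
Row 4: 80 + 76 + 85 + ? = 314, so (4,4) = 73.
Column 1: 78 + 81 + 80 + ? = 314, so (3,1) = 75.
Column 4 must total 314; the given cells sum to 240, so (3,4) = 74.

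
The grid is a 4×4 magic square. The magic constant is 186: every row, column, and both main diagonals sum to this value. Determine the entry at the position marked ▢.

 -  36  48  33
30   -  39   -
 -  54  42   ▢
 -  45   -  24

63

The remaining cell in row 1 is (1,1) = 186 − 117 = 69.
Using column 2: 36 + 54 + 45 + ? → (2,2) = 186 − 135 = 51.
Column 3 must total 186; the given cells sum to 129, so (4,3) = 57.
From anti-diagonal, 186 − (33 + 39 + 54) gives (4,1) = 60.
Row 2 needs 186; the known cells sum to 120, so (2,4) = 66.
Column 1 must total 186; the given cells sum to 159, so (3,1) = 27.
The remaining cell in column 4 is (3,4) = 186 − 123 = 63.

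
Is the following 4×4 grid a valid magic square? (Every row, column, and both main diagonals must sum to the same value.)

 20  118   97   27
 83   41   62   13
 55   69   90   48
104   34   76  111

No — column 4 sums to 199 but column 2 sums to 262.

Row 1: 20 + 118 + 97 + 27 = 262.
Row 2: 83 + 41 + 62 + 13 = 199.
Row 3: 55 + 69 + 90 + 48 = 262.
Row 4: 104 + 34 + 76 + 111 = 325.
Column 1: 20 + 83 + 55 + 104 = 262.
Column 2: 118 + 41 + 69 + 34 = 262.
Column 3: 97 + 62 + 90 + 76 = 325.
Column 4: 27 + 13 + 48 + 111 = 199.
Main diagonal: 20 + 41 + 90 + 111 = 262.
Anti-diagonal: 27 + 62 + 69 + 104 = 262.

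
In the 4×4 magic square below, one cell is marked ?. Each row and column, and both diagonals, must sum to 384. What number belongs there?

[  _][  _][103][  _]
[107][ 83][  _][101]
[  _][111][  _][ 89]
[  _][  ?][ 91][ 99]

Row 2: 107 + 83 + 101 + ? = 384, so (2,3) = 93.
The remaining cell in column 3 is (3,3) = 384 − 287 = 97.
From column 4, 384 − (101 + 89 + 99) gives (1,4) = 95.
The remaining cell in main diagonal is (1,1) = 384 − 279 = 105.
Anti-diagonal must total 384; the given cells sum to 299, so (4,1) = 85.
Using row 1: 105 + 103 + 95 + ? → (1,2) = 384 − 303 = 81.
Row 3 must total 384; the given cells sum to 297, so (3,1) = 87.
Row 4 must total 384; the given cells sum to 275, so (4,2) = 109.

109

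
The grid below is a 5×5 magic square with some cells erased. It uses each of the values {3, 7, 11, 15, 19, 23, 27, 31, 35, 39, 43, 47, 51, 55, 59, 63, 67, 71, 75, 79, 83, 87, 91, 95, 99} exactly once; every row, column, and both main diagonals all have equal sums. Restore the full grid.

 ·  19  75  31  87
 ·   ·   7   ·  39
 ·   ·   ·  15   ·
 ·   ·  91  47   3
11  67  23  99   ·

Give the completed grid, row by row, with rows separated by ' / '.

The 25 entries sum to 1275, so each line sums to 1275/5 = 255.
The remaining cell in row 1 is (1,1) = 255 − 212 = 43.
From row 5, 255 − (11 + 67 + 23 + 99) gives (5,5) = 55.
From column 3, 255 − (75 + 7 + 91 + 23) gives (3,3) = 59.
Using column 4: 31 + 15 + 47 + 99 + ? → (2,4) = 255 − 192 = 63.
The remaining cell in column 5 is (3,5) = 255 − 184 = 71.
From main diagonal, 255 − (43 + 59 + 47 + 55) gives (2,2) = 51.
Using anti-diagonal: 87 + 63 + 59 + 11 + ? → (4,2) = 255 − 220 = 35.
Using row 2: 51 + 7 + 63 + 39 + ? → (2,1) = 255 − 160 = 95.
Row 4 must total 255; the given cells sum to 176, so (4,1) = 79.
Column 1: 43 + 95 + 79 + 11 + ? = 255, so (3,1) = 27.
Column 2 must total 255; the given cells sum to 172, so (3,2) = 83.

43 19 75 31 87 / 95 51 7 63 39 / 27 83 59 15 71 / 79 35 91 47 3 / 11 67 23 99 55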